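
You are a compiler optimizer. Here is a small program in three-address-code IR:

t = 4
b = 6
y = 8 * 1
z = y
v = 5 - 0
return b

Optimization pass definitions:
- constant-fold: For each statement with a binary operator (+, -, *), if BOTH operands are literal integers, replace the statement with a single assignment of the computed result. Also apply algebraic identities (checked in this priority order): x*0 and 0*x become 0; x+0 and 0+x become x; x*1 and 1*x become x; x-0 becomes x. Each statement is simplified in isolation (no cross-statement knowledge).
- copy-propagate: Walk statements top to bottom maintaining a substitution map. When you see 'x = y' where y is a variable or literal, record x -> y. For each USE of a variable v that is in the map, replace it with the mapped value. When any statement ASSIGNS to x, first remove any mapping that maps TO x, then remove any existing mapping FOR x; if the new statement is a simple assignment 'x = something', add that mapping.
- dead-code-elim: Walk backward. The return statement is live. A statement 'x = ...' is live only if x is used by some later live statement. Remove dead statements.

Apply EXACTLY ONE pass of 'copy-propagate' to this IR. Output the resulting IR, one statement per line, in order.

Answer: t = 4
b = 6
y = 8 * 1
z = y
v = 5 - 0
return 6

Derivation:
Applying copy-propagate statement-by-statement:
  [1] t = 4  (unchanged)
  [2] b = 6  (unchanged)
  [3] y = 8 * 1  (unchanged)
  [4] z = y  (unchanged)
  [5] v = 5 - 0  (unchanged)
  [6] return b  -> return 6
Result (6 stmts):
  t = 4
  b = 6
  y = 8 * 1
  z = y
  v = 5 - 0
  return 6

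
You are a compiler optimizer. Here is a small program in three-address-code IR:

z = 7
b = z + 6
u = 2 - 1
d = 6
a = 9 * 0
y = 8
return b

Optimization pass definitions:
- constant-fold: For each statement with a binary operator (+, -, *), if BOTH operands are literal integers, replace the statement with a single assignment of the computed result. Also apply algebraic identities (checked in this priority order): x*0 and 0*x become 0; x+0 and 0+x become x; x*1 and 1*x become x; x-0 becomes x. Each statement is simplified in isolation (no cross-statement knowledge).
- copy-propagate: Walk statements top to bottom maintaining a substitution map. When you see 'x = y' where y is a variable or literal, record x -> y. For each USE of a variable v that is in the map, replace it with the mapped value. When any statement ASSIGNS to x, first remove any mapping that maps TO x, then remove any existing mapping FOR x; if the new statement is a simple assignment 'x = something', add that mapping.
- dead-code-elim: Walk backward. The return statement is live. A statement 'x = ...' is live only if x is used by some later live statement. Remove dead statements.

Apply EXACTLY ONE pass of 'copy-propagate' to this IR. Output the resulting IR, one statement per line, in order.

Applying copy-propagate statement-by-statement:
  [1] z = 7  (unchanged)
  [2] b = z + 6  -> b = 7 + 6
  [3] u = 2 - 1  (unchanged)
  [4] d = 6  (unchanged)
  [5] a = 9 * 0  (unchanged)
  [6] y = 8  (unchanged)
  [7] return b  (unchanged)
Result (7 stmts):
  z = 7
  b = 7 + 6
  u = 2 - 1
  d = 6
  a = 9 * 0
  y = 8
  return b

Answer: z = 7
b = 7 + 6
u = 2 - 1
d = 6
a = 9 * 0
y = 8
return b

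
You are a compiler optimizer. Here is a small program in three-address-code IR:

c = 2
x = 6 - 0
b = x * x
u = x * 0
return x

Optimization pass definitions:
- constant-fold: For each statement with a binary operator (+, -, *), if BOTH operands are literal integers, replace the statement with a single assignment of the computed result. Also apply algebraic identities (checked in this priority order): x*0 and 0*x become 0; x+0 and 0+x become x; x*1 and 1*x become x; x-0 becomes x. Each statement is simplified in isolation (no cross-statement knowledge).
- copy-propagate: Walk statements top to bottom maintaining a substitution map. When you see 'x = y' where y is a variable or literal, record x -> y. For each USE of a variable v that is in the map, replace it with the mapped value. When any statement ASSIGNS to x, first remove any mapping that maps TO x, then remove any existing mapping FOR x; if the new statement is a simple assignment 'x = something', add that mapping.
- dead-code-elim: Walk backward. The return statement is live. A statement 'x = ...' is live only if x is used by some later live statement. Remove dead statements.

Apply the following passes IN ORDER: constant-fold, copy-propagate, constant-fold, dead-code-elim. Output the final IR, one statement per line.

Initial IR:
  c = 2
  x = 6 - 0
  b = x * x
  u = x * 0
  return x
After constant-fold (5 stmts):
  c = 2
  x = 6
  b = x * x
  u = 0
  return x
After copy-propagate (5 stmts):
  c = 2
  x = 6
  b = 6 * 6
  u = 0
  return 6
After constant-fold (5 stmts):
  c = 2
  x = 6
  b = 36
  u = 0
  return 6
After dead-code-elim (1 stmts):
  return 6

Answer: return 6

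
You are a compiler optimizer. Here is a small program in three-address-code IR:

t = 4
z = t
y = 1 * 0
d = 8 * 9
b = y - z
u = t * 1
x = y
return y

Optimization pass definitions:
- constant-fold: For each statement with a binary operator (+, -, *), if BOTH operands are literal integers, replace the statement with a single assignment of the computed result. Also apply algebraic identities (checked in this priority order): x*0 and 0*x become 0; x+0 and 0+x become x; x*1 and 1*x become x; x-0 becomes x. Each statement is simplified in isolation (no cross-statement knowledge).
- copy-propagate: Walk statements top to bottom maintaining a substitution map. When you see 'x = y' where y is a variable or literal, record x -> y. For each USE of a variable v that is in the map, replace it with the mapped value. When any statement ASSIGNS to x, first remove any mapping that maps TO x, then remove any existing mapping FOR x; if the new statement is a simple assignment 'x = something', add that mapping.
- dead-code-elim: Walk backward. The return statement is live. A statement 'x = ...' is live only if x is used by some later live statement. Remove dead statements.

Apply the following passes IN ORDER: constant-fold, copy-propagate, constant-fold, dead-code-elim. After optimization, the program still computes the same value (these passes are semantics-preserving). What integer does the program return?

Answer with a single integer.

Initial IR:
  t = 4
  z = t
  y = 1 * 0
  d = 8 * 9
  b = y - z
  u = t * 1
  x = y
  return y
After constant-fold (8 stmts):
  t = 4
  z = t
  y = 0
  d = 72
  b = y - z
  u = t
  x = y
  return y
After copy-propagate (8 stmts):
  t = 4
  z = 4
  y = 0
  d = 72
  b = 0 - 4
  u = 4
  x = 0
  return 0
After constant-fold (8 stmts):
  t = 4
  z = 4
  y = 0
  d = 72
  b = -4
  u = 4
  x = 0
  return 0
After dead-code-elim (1 stmts):
  return 0
Evaluate:
  t = 4  =>  t = 4
  z = t  =>  z = 4
  y = 1 * 0  =>  y = 0
  d = 8 * 9  =>  d = 72
  b = y - z  =>  b = -4
  u = t * 1  =>  u = 4
  x = y  =>  x = 0
  return y = 0

Answer: 0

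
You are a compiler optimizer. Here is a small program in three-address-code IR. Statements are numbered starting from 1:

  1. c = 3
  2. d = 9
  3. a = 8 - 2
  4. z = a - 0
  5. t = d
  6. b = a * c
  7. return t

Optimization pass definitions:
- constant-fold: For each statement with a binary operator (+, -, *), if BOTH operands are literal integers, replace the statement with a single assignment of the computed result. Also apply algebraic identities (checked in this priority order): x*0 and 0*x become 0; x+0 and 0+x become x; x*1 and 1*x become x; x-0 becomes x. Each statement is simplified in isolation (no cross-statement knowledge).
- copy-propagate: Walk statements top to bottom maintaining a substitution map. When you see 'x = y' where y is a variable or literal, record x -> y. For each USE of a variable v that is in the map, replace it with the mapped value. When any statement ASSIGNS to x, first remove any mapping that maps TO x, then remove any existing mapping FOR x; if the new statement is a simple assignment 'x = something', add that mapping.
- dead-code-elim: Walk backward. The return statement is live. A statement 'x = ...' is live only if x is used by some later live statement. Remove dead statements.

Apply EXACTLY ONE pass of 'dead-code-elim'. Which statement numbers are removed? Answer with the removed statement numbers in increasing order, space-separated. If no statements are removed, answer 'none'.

Answer: 1 3 4 6

Derivation:
Backward liveness scan:
Stmt 1 'c = 3': DEAD (c not in live set [])
Stmt 2 'd = 9': KEEP (d is live); live-in = []
Stmt 3 'a = 8 - 2': DEAD (a not in live set ['d'])
Stmt 4 'z = a - 0': DEAD (z not in live set ['d'])
Stmt 5 't = d': KEEP (t is live); live-in = ['d']
Stmt 6 'b = a * c': DEAD (b not in live set ['t'])
Stmt 7 'return t': KEEP (return); live-in = ['t']
Removed statement numbers: [1, 3, 4, 6]
Surviving IR:
  d = 9
  t = d
  return t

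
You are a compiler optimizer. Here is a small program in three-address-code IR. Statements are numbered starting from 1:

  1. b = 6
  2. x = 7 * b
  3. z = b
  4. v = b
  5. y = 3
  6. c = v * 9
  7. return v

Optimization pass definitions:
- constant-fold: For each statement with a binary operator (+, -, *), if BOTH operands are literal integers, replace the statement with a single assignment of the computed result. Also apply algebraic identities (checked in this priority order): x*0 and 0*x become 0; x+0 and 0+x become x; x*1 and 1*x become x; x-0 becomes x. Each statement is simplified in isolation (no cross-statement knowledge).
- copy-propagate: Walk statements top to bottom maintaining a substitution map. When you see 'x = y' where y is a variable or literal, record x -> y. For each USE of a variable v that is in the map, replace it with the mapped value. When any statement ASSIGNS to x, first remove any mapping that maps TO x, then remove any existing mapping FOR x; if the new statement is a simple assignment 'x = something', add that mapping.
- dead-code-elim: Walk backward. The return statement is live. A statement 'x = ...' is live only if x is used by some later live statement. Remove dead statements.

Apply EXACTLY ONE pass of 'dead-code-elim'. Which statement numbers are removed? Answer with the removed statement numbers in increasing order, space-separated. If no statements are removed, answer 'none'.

Answer: 2 3 5 6

Derivation:
Backward liveness scan:
Stmt 1 'b = 6': KEEP (b is live); live-in = []
Stmt 2 'x = 7 * b': DEAD (x not in live set ['b'])
Stmt 3 'z = b': DEAD (z not in live set ['b'])
Stmt 4 'v = b': KEEP (v is live); live-in = ['b']
Stmt 5 'y = 3': DEAD (y not in live set ['v'])
Stmt 6 'c = v * 9': DEAD (c not in live set ['v'])
Stmt 7 'return v': KEEP (return); live-in = ['v']
Removed statement numbers: [2, 3, 5, 6]
Surviving IR:
  b = 6
  v = b
  return v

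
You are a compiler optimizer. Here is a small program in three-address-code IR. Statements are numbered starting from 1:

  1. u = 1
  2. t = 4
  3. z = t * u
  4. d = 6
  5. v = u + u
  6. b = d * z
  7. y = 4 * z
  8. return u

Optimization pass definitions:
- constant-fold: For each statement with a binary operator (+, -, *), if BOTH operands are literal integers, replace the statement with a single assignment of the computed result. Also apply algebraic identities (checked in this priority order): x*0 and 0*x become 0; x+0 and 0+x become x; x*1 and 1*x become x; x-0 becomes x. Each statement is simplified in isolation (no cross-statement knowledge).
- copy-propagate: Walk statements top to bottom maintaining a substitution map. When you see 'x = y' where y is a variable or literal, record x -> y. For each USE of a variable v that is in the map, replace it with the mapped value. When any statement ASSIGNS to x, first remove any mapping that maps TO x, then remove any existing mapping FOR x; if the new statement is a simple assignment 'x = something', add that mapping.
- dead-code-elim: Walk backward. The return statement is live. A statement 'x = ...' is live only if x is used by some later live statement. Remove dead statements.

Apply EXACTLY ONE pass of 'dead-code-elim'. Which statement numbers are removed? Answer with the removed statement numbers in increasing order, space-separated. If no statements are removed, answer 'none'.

Backward liveness scan:
Stmt 1 'u = 1': KEEP (u is live); live-in = []
Stmt 2 't = 4': DEAD (t not in live set ['u'])
Stmt 3 'z = t * u': DEAD (z not in live set ['u'])
Stmt 4 'd = 6': DEAD (d not in live set ['u'])
Stmt 5 'v = u + u': DEAD (v not in live set ['u'])
Stmt 6 'b = d * z': DEAD (b not in live set ['u'])
Stmt 7 'y = 4 * z': DEAD (y not in live set ['u'])
Stmt 8 'return u': KEEP (return); live-in = ['u']
Removed statement numbers: [2, 3, 4, 5, 6, 7]
Surviving IR:
  u = 1
  return u

Answer: 2 3 4 5 6 7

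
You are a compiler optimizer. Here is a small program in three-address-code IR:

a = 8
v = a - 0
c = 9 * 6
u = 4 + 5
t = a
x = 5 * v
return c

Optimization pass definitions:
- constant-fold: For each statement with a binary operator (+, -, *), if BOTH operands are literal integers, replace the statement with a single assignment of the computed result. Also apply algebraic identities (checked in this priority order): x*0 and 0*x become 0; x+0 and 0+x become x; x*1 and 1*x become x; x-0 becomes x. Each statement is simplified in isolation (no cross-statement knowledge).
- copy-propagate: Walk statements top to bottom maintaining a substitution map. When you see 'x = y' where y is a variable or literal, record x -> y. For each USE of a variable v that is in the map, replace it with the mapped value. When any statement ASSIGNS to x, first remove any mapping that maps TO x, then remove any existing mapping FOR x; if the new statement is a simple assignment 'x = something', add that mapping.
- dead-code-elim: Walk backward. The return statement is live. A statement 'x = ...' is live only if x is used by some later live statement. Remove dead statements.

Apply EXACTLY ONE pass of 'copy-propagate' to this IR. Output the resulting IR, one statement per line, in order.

Answer: a = 8
v = 8 - 0
c = 9 * 6
u = 4 + 5
t = 8
x = 5 * v
return c

Derivation:
Applying copy-propagate statement-by-statement:
  [1] a = 8  (unchanged)
  [2] v = a - 0  -> v = 8 - 0
  [3] c = 9 * 6  (unchanged)
  [4] u = 4 + 5  (unchanged)
  [5] t = a  -> t = 8
  [6] x = 5 * v  (unchanged)
  [7] return c  (unchanged)
Result (7 stmts):
  a = 8
  v = 8 - 0
  c = 9 * 6
  u = 4 + 5
  t = 8
  x = 5 * v
  return c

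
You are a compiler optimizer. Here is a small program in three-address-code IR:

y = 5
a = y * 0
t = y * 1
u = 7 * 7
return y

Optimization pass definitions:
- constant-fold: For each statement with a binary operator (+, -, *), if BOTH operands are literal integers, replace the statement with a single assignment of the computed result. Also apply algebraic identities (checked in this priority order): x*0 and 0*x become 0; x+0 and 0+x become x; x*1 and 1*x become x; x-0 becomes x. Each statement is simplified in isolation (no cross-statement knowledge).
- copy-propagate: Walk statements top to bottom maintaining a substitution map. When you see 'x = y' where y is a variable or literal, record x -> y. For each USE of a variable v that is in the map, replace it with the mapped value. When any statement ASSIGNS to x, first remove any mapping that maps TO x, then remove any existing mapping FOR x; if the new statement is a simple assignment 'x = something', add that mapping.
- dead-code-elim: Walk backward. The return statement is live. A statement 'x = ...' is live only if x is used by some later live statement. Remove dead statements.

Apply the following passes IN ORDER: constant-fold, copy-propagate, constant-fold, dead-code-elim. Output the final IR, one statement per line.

Answer: return 5

Derivation:
Initial IR:
  y = 5
  a = y * 0
  t = y * 1
  u = 7 * 7
  return y
After constant-fold (5 stmts):
  y = 5
  a = 0
  t = y
  u = 49
  return y
After copy-propagate (5 stmts):
  y = 5
  a = 0
  t = 5
  u = 49
  return 5
After constant-fold (5 stmts):
  y = 5
  a = 0
  t = 5
  u = 49
  return 5
After dead-code-elim (1 stmts):
  return 5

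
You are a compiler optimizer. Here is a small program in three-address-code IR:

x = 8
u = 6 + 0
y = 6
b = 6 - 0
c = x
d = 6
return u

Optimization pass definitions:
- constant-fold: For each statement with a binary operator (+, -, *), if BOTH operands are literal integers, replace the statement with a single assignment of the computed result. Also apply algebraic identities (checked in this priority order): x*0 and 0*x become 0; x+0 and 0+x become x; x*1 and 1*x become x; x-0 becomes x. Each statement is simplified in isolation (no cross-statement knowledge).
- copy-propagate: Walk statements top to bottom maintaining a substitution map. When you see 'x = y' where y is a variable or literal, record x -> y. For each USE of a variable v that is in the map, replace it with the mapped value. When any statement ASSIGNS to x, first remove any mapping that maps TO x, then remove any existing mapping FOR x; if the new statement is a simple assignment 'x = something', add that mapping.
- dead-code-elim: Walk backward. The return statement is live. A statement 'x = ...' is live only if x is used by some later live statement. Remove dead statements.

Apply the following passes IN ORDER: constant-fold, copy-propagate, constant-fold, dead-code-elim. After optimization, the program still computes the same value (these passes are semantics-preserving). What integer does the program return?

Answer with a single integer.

Initial IR:
  x = 8
  u = 6 + 0
  y = 6
  b = 6 - 0
  c = x
  d = 6
  return u
After constant-fold (7 stmts):
  x = 8
  u = 6
  y = 6
  b = 6
  c = x
  d = 6
  return u
After copy-propagate (7 stmts):
  x = 8
  u = 6
  y = 6
  b = 6
  c = 8
  d = 6
  return 6
After constant-fold (7 stmts):
  x = 8
  u = 6
  y = 6
  b = 6
  c = 8
  d = 6
  return 6
After dead-code-elim (1 stmts):
  return 6
Evaluate:
  x = 8  =>  x = 8
  u = 6 + 0  =>  u = 6
  y = 6  =>  y = 6
  b = 6 - 0  =>  b = 6
  c = x  =>  c = 8
  d = 6  =>  d = 6
  return u = 6

Answer: 6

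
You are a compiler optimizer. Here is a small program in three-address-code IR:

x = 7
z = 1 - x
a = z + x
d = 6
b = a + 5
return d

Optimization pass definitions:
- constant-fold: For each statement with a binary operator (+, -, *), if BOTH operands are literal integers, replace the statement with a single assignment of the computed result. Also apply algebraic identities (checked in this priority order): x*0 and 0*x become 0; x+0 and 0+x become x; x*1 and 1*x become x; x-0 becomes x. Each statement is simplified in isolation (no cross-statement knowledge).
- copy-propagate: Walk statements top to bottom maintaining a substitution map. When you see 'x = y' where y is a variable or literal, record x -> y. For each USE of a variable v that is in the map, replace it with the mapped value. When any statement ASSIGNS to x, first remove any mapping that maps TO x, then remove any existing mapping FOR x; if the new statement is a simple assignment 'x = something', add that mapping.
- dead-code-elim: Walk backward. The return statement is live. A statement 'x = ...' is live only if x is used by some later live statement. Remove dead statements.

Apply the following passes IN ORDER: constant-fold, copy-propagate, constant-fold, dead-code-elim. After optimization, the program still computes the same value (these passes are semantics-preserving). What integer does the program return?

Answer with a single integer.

Answer: 6

Derivation:
Initial IR:
  x = 7
  z = 1 - x
  a = z + x
  d = 6
  b = a + 5
  return d
After constant-fold (6 stmts):
  x = 7
  z = 1 - x
  a = z + x
  d = 6
  b = a + 5
  return d
After copy-propagate (6 stmts):
  x = 7
  z = 1 - 7
  a = z + 7
  d = 6
  b = a + 5
  return 6
After constant-fold (6 stmts):
  x = 7
  z = -6
  a = z + 7
  d = 6
  b = a + 5
  return 6
After dead-code-elim (1 stmts):
  return 6
Evaluate:
  x = 7  =>  x = 7
  z = 1 - x  =>  z = -6
  a = z + x  =>  a = 1
  d = 6  =>  d = 6
  b = a + 5  =>  b = 6
  return d = 6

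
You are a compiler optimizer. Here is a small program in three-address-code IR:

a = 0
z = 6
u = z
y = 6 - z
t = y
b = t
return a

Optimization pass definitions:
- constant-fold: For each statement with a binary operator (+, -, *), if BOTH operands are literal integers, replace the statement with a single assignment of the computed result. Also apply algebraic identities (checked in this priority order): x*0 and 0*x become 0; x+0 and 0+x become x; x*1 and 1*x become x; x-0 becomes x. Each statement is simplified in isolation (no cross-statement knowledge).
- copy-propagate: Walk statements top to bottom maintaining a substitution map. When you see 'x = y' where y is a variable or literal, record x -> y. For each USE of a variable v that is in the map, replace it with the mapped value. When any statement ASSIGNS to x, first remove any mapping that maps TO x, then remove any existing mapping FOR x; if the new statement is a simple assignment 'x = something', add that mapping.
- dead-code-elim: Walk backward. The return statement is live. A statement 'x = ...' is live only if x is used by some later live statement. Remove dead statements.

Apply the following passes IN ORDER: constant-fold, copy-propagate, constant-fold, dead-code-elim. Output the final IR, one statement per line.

Initial IR:
  a = 0
  z = 6
  u = z
  y = 6 - z
  t = y
  b = t
  return a
After constant-fold (7 stmts):
  a = 0
  z = 6
  u = z
  y = 6 - z
  t = y
  b = t
  return a
After copy-propagate (7 stmts):
  a = 0
  z = 6
  u = 6
  y = 6 - 6
  t = y
  b = y
  return 0
After constant-fold (7 stmts):
  a = 0
  z = 6
  u = 6
  y = 0
  t = y
  b = y
  return 0
After dead-code-elim (1 stmts):
  return 0

Answer: return 0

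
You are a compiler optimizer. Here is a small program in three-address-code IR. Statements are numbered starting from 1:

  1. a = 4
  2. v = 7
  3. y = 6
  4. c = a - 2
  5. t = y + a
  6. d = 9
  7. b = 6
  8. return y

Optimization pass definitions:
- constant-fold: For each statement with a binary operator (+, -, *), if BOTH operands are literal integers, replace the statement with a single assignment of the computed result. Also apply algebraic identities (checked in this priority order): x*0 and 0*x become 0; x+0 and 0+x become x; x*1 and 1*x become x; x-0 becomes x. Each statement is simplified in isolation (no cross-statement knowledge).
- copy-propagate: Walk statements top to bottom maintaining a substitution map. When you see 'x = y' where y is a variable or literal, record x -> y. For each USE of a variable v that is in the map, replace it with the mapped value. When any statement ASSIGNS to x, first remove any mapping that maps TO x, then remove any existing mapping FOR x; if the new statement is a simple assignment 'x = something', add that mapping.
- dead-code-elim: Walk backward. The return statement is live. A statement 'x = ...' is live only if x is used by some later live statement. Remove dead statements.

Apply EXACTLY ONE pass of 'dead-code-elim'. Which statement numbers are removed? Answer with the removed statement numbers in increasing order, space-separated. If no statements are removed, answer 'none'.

Backward liveness scan:
Stmt 1 'a = 4': DEAD (a not in live set [])
Stmt 2 'v = 7': DEAD (v not in live set [])
Stmt 3 'y = 6': KEEP (y is live); live-in = []
Stmt 4 'c = a - 2': DEAD (c not in live set ['y'])
Stmt 5 't = y + a': DEAD (t not in live set ['y'])
Stmt 6 'd = 9': DEAD (d not in live set ['y'])
Stmt 7 'b = 6': DEAD (b not in live set ['y'])
Stmt 8 'return y': KEEP (return); live-in = ['y']
Removed statement numbers: [1, 2, 4, 5, 6, 7]
Surviving IR:
  y = 6
  return y

Answer: 1 2 4 5 6 7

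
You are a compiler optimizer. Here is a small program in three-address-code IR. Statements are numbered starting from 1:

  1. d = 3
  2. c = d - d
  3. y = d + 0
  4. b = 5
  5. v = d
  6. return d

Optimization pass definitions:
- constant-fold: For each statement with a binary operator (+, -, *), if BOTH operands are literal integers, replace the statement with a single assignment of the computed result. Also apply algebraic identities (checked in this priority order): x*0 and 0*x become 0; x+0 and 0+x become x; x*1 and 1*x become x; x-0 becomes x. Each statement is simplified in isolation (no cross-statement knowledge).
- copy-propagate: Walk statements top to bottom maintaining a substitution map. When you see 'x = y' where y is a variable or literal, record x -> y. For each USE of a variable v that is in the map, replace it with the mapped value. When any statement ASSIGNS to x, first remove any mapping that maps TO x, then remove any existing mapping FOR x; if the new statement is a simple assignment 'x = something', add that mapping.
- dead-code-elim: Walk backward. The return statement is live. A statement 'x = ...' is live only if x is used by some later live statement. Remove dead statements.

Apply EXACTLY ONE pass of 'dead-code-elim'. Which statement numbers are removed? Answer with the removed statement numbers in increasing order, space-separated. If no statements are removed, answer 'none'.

Answer: 2 3 4 5

Derivation:
Backward liveness scan:
Stmt 1 'd = 3': KEEP (d is live); live-in = []
Stmt 2 'c = d - d': DEAD (c not in live set ['d'])
Stmt 3 'y = d + 0': DEAD (y not in live set ['d'])
Stmt 4 'b = 5': DEAD (b not in live set ['d'])
Stmt 5 'v = d': DEAD (v not in live set ['d'])
Stmt 6 'return d': KEEP (return); live-in = ['d']
Removed statement numbers: [2, 3, 4, 5]
Surviving IR:
  d = 3
  return d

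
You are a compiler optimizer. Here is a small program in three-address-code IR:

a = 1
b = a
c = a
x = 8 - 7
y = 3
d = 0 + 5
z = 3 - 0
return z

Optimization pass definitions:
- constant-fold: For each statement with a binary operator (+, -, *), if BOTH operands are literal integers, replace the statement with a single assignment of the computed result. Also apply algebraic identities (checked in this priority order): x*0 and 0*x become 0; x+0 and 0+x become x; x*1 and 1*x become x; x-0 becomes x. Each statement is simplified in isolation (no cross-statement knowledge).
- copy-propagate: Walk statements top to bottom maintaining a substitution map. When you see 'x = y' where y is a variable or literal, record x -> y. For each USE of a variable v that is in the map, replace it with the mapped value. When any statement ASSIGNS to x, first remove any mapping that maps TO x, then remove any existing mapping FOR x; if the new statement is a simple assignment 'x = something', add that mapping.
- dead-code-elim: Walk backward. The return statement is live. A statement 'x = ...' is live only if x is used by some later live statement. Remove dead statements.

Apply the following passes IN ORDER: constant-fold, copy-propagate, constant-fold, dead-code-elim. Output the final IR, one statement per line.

Initial IR:
  a = 1
  b = a
  c = a
  x = 8 - 7
  y = 3
  d = 0 + 5
  z = 3 - 0
  return z
After constant-fold (8 stmts):
  a = 1
  b = a
  c = a
  x = 1
  y = 3
  d = 5
  z = 3
  return z
After copy-propagate (8 stmts):
  a = 1
  b = 1
  c = 1
  x = 1
  y = 3
  d = 5
  z = 3
  return 3
After constant-fold (8 stmts):
  a = 1
  b = 1
  c = 1
  x = 1
  y = 3
  d = 5
  z = 3
  return 3
After dead-code-elim (1 stmts):
  return 3

Answer: return 3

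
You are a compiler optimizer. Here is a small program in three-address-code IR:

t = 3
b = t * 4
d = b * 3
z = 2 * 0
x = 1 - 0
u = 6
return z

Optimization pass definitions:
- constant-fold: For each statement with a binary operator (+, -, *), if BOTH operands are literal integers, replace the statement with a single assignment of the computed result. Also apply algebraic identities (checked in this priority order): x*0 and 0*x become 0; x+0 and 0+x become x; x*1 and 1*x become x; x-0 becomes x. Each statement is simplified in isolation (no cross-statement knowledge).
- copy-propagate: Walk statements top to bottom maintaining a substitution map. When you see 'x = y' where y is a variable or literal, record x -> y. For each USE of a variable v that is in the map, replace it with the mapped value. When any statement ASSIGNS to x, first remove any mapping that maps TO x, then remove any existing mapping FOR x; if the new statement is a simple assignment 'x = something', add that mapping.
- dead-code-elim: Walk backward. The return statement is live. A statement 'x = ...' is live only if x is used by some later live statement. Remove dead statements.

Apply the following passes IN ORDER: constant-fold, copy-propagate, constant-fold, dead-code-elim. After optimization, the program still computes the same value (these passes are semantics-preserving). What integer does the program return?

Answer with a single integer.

Answer: 0

Derivation:
Initial IR:
  t = 3
  b = t * 4
  d = b * 3
  z = 2 * 0
  x = 1 - 0
  u = 6
  return z
After constant-fold (7 stmts):
  t = 3
  b = t * 4
  d = b * 3
  z = 0
  x = 1
  u = 6
  return z
After copy-propagate (7 stmts):
  t = 3
  b = 3 * 4
  d = b * 3
  z = 0
  x = 1
  u = 6
  return 0
After constant-fold (7 stmts):
  t = 3
  b = 12
  d = b * 3
  z = 0
  x = 1
  u = 6
  return 0
After dead-code-elim (1 stmts):
  return 0
Evaluate:
  t = 3  =>  t = 3
  b = t * 4  =>  b = 12
  d = b * 3  =>  d = 36
  z = 2 * 0  =>  z = 0
  x = 1 - 0  =>  x = 1
  u = 6  =>  u = 6
  return z = 0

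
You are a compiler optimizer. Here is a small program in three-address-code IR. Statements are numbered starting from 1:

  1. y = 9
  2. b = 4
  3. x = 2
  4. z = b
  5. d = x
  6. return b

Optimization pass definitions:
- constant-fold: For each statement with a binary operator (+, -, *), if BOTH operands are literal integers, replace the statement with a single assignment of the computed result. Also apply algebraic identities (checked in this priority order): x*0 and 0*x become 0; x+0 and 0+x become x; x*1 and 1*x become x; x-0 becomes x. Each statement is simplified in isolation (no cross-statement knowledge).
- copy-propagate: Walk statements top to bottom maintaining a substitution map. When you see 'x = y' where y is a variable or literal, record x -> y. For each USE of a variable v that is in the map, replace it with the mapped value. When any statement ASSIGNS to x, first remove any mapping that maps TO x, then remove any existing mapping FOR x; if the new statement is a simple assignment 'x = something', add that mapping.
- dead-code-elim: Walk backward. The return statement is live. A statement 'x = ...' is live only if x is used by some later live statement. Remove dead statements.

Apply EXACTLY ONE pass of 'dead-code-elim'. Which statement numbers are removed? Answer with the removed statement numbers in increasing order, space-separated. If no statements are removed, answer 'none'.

Answer: 1 3 4 5

Derivation:
Backward liveness scan:
Stmt 1 'y = 9': DEAD (y not in live set [])
Stmt 2 'b = 4': KEEP (b is live); live-in = []
Stmt 3 'x = 2': DEAD (x not in live set ['b'])
Stmt 4 'z = b': DEAD (z not in live set ['b'])
Stmt 5 'd = x': DEAD (d not in live set ['b'])
Stmt 6 'return b': KEEP (return); live-in = ['b']
Removed statement numbers: [1, 3, 4, 5]
Surviving IR:
  b = 4
  return b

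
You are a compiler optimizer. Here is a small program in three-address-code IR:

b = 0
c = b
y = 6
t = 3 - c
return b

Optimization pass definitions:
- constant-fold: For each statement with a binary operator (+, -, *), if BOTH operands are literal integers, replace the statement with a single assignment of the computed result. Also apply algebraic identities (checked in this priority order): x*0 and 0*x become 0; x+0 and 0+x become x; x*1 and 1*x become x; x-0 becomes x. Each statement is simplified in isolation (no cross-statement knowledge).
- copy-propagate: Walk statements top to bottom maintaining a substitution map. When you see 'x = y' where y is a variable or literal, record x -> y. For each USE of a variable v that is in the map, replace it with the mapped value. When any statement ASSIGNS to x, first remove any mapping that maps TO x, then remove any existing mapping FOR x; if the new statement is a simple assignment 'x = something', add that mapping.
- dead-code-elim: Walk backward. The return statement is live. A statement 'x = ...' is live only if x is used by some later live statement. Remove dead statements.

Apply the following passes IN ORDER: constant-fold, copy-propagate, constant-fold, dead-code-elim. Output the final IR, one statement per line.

Initial IR:
  b = 0
  c = b
  y = 6
  t = 3 - c
  return b
After constant-fold (5 stmts):
  b = 0
  c = b
  y = 6
  t = 3 - c
  return b
After copy-propagate (5 stmts):
  b = 0
  c = 0
  y = 6
  t = 3 - 0
  return 0
After constant-fold (5 stmts):
  b = 0
  c = 0
  y = 6
  t = 3
  return 0
After dead-code-elim (1 stmts):
  return 0

Answer: return 0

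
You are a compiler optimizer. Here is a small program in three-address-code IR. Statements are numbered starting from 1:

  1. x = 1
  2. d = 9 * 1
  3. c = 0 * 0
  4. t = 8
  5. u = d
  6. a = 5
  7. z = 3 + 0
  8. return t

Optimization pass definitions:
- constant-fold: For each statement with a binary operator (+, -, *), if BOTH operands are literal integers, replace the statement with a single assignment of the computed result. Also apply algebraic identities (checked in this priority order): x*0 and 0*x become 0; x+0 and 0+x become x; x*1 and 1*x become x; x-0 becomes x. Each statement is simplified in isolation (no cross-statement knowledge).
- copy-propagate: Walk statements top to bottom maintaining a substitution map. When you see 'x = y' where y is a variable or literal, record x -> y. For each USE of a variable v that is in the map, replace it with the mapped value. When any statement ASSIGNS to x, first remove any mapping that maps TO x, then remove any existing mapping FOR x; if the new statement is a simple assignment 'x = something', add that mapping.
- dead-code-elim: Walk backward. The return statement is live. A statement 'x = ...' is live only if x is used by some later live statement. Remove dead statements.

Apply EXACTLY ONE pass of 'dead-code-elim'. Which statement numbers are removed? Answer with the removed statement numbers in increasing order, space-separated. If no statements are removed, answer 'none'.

Answer: 1 2 3 5 6 7

Derivation:
Backward liveness scan:
Stmt 1 'x = 1': DEAD (x not in live set [])
Stmt 2 'd = 9 * 1': DEAD (d not in live set [])
Stmt 3 'c = 0 * 0': DEAD (c not in live set [])
Stmt 4 't = 8': KEEP (t is live); live-in = []
Stmt 5 'u = d': DEAD (u not in live set ['t'])
Stmt 6 'a = 5': DEAD (a not in live set ['t'])
Stmt 7 'z = 3 + 0': DEAD (z not in live set ['t'])
Stmt 8 'return t': KEEP (return); live-in = ['t']
Removed statement numbers: [1, 2, 3, 5, 6, 7]
Surviving IR:
  t = 8
  return t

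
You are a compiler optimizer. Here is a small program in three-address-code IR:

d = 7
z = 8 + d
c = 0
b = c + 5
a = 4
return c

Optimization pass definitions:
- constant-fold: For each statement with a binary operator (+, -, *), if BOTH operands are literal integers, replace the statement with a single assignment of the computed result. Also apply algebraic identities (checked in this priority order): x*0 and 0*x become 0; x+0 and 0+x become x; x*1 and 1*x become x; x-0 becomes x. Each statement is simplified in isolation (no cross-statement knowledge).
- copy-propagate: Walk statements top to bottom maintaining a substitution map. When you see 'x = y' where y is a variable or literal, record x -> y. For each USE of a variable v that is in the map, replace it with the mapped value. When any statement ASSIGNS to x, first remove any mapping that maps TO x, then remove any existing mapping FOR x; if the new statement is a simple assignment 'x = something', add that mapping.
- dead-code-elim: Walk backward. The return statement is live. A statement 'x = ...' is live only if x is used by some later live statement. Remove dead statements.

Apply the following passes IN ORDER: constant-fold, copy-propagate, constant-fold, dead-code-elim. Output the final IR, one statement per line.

Answer: return 0

Derivation:
Initial IR:
  d = 7
  z = 8 + d
  c = 0
  b = c + 5
  a = 4
  return c
After constant-fold (6 stmts):
  d = 7
  z = 8 + d
  c = 0
  b = c + 5
  a = 4
  return c
After copy-propagate (6 stmts):
  d = 7
  z = 8 + 7
  c = 0
  b = 0 + 5
  a = 4
  return 0
After constant-fold (6 stmts):
  d = 7
  z = 15
  c = 0
  b = 5
  a = 4
  return 0
After dead-code-elim (1 stmts):
  return 0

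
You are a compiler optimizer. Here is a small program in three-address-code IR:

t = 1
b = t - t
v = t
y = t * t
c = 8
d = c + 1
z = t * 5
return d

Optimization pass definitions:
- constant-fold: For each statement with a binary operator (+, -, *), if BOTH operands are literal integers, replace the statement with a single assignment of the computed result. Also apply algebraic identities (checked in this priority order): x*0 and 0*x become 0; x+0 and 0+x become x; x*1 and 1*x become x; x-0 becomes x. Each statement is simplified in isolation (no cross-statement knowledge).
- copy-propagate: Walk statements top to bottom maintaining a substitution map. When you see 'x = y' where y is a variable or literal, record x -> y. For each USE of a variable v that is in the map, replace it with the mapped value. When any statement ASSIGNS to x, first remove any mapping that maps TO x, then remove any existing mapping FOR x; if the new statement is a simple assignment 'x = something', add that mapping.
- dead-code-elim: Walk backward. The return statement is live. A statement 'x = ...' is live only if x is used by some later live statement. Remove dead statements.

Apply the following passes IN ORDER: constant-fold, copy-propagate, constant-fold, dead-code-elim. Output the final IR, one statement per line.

Answer: d = 9
return d

Derivation:
Initial IR:
  t = 1
  b = t - t
  v = t
  y = t * t
  c = 8
  d = c + 1
  z = t * 5
  return d
After constant-fold (8 stmts):
  t = 1
  b = t - t
  v = t
  y = t * t
  c = 8
  d = c + 1
  z = t * 5
  return d
After copy-propagate (8 stmts):
  t = 1
  b = 1 - 1
  v = 1
  y = 1 * 1
  c = 8
  d = 8 + 1
  z = 1 * 5
  return d
After constant-fold (8 stmts):
  t = 1
  b = 0
  v = 1
  y = 1
  c = 8
  d = 9
  z = 5
  return d
After dead-code-elim (2 stmts):
  d = 9
  return d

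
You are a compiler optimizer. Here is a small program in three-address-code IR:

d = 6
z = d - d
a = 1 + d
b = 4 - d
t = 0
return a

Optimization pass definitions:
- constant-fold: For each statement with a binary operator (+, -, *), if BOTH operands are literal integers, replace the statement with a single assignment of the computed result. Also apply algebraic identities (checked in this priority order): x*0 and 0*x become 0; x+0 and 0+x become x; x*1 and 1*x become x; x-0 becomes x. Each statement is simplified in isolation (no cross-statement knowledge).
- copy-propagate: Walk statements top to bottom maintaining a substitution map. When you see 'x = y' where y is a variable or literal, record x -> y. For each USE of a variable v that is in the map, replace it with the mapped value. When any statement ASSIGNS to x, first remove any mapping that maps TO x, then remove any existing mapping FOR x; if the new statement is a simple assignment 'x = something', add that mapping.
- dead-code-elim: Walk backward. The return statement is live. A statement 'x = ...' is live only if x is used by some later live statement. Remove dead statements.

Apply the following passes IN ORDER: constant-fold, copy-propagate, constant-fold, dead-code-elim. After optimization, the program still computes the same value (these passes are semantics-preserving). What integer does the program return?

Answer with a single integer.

Answer: 7

Derivation:
Initial IR:
  d = 6
  z = d - d
  a = 1 + d
  b = 4 - d
  t = 0
  return a
After constant-fold (6 stmts):
  d = 6
  z = d - d
  a = 1 + d
  b = 4 - d
  t = 0
  return a
After copy-propagate (6 stmts):
  d = 6
  z = 6 - 6
  a = 1 + 6
  b = 4 - 6
  t = 0
  return a
After constant-fold (6 stmts):
  d = 6
  z = 0
  a = 7
  b = -2
  t = 0
  return a
After dead-code-elim (2 stmts):
  a = 7
  return a
Evaluate:
  d = 6  =>  d = 6
  z = d - d  =>  z = 0
  a = 1 + d  =>  a = 7
  b = 4 - d  =>  b = -2
  t = 0  =>  t = 0
  return a = 7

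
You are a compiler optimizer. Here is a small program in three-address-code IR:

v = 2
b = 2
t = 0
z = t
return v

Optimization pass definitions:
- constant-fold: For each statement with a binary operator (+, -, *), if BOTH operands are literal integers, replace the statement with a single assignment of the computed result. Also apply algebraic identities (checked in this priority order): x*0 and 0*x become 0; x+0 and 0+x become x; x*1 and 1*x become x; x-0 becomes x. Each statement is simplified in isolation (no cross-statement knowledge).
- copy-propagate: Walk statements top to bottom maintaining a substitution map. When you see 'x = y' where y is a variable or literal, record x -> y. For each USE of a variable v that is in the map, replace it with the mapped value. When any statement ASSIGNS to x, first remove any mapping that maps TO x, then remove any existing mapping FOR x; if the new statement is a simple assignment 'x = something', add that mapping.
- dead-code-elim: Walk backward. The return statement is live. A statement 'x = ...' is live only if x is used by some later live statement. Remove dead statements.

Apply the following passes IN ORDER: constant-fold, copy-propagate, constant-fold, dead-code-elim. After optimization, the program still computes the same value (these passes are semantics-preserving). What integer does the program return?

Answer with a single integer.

Initial IR:
  v = 2
  b = 2
  t = 0
  z = t
  return v
After constant-fold (5 stmts):
  v = 2
  b = 2
  t = 0
  z = t
  return v
After copy-propagate (5 stmts):
  v = 2
  b = 2
  t = 0
  z = 0
  return 2
After constant-fold (5 stmts):
  v = 2
  b = 2
  t = 0
  z = 0
  return 2
After dead-code-elim (1 stmts):
  return 2
Evaluate:
  v = 2  =>  v = 2
  b = 2  =>  b = 2
  t = 0  =>  t = 0
  z = t  =>  z = 0
  return v = 2

Answer: 2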